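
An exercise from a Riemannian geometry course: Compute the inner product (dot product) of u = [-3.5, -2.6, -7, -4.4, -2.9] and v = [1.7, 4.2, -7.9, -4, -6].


The inner product u . v = sum of u_i * v_i.
Term-by-term: -3.5 * 1.7, -2.6 * 4.2, -7 * -7.9, -4.4 * -4, -2.9 * -6
Products: -5.95, -10.92, 55.3, 17.6, 17.4
Sum = -5.95 + -10.92 + 55.3 + 17.6 + 17.4 = 73.43

73.43


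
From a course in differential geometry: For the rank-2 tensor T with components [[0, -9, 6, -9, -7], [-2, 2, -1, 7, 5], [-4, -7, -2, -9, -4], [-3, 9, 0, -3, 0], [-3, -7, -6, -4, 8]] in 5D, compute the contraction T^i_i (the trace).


The contraction (trace) of a rank-2 tensor is the sum of its diagonal elements.
Diagonal entries: A[1,1] = 0, A[2,2] = 2, A[3,3] = -2, A[4,4] = -3, A[5,5] = 8
Tr(A) = 0 + 2 + -2 + -3 + 8 = 5

5


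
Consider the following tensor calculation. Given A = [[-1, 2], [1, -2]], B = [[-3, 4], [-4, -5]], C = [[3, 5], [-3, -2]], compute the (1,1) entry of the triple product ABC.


(ABC)_{11} = sum_m (AB)_{1m} C_{m1}. First compute row 1 of AB.
(AB)_{11} = -1*-3 + 2*-4 = -5
(AB)_{12} = -1*4 + 2*-5 = -14
Now contract with column 1 of C:
(AB)_{11} * C_{11} = -5 * 3 = -15
(AB)_{12} * C_{21} = -14 * -3 = 42
(ABC)_{11} = -15 + 42 = 27

27


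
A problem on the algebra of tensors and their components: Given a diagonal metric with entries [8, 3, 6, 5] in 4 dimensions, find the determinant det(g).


For a diagonal metric, the determinant is the product of diagonal entries.
Diagonal entries: 8, 3, 6, 5
det(g) = 8 * 3 * 6 * 5 = 720

720


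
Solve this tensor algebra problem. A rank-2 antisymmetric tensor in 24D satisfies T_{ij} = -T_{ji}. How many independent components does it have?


An antisymmetric rank-2 tensor satisfies A_{ij} = -A_{ji}, so diagonal entries are zero.
The independent components are the upper-triangular entries: C(n, 2) = n(n-1)/2.
n = 24
C(24, 2) = 24 * 23 / 2 = 552 / 2 = 276

276


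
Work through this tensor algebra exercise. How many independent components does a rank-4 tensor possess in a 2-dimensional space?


The number of components of a rank-r tensor in d dimensions is d^r.
Here d = 2 and r = 4.
2^4 = 16

16


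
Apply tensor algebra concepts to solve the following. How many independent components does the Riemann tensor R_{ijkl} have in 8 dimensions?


The Riemann tensor in d dimensions has d^2(d^2 - 1)/12 independent components.
d = 8, so d^2 = 64
d^2 - 1 = 63
d^2(d^2 - 1) = 64 * 63 = 4032
Divide by 12: 4032 / 12 = 336

336


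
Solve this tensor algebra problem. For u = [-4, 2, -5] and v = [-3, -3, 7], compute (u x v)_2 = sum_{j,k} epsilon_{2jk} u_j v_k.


(u x v)_2 = sum_{j,k} epsilon_{2jk} u_j v_k. Only permutations of (1,2,3) contribute; the two non-zero terms are:
eps_{213} u_1 v_3 = -1 * -4 * 7 = 28
eps_{231} u_3 v_1 = 1 * -5 * -3 = 15
(u x v)_2 = 43

43


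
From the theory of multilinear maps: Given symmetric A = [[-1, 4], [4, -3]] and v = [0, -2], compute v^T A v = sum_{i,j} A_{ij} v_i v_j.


First compute Av:
(Av)_1 = -1*0 + 4*-2 = -8
(Av)_2 = 4*0 + -3*-2 = 6
Av = [-8, 6]
Then v^T (Av) = 0*-8 + -2*6
= 0 + -12 = -12

-12


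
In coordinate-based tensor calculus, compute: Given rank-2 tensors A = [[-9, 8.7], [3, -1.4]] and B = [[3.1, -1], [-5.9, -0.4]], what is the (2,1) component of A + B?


Tensor addition is component-wise: (A + B)_{ij} = A_{ij} + B_{ij}.
A_{21} = 3
B_{21} = -5.9
(A + B)_{21} = 3 + -5.9 = -2.9

-2.9


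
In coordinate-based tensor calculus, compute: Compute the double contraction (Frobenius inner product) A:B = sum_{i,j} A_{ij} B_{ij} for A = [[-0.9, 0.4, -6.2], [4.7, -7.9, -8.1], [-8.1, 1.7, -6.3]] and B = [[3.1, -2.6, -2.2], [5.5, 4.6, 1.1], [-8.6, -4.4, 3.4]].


A:B = sum over all i,j of A_{ij} * B_{ij}.
Row 1: -0.9*3.1=-2.79, 0.4*-2.6=-1.04, -6.2*-2.2=13.64 => row sum = 9.81
Row 2: 4.7*5.5=25.85, -7.9*4.6=-36.34, -8.1*1.1=-8.91 => row sum = -19.4
Row 3: -8.1*-8.6=69.66, 1.7*-4.4=-7.48, -6.3*3.4=-21.42 => row sum = 40.76
Total = 9.81 + -19.4 + 40.76 = 31.17

31.17


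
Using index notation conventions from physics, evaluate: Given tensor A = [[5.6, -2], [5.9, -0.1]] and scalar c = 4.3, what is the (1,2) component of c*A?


Scalar multiplication: (cA)_{ij} = c * A_{ij}.
c = 4.3
A_{12} = -2
(cA)_{12} = 4.3 * -2 = -8.6

-8.6


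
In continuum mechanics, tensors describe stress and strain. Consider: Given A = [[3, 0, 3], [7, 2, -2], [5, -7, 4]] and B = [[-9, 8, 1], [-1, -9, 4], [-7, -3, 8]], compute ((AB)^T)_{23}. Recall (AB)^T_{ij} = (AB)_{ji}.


(AB)^T_{ij} = (AB)_{ji} = sum_k A_{jk} B_{ki}.
For i=2, j=3 we need (AB)_{32}:
A_{31} * B_{12} = 5 * 8 = 40
A_{32} * B_{22} = -7 * -9 = 63
A_{33} * B_{32} = 4 * -3 = -12
Sum = 40 + 63 + -12 = 91

91


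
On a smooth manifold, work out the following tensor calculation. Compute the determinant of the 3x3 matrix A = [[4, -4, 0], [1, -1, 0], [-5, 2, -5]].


Expanding along the first row, det(A) = a11*M_11 - a12*M_12 + a13*M_13, where M_1j is the (1,j) minor.
Minor M_11 = -1*-5 - 0*2 = 5
Minor M_12 = 1*-5 - 0*-5 = -5
Minor M_13 = 1*2 - -1*-5 = -3
det = 4*(5) - -4*(-5) + 0*(-3)
    = 20 - 20 + 0
    = 0

0


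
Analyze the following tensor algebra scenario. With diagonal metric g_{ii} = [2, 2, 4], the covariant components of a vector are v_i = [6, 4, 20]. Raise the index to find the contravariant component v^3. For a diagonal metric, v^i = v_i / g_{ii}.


To raise an index with a diagonal metric: v^i = v_i / g_{ii}.
For index 3: v_3 = 20, g_{33} = 4
v^3 = 20 / 4 = 5

5


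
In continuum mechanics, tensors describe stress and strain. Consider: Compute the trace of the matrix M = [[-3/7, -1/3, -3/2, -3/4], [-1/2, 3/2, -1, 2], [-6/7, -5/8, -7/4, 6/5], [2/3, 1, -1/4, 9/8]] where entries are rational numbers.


The trace is the sum of diagonal entries.
Diagonal: M[1,1] = -3/7, M[2,2] = 3/2, M[3,3] = -7/4, M[4,4] = 9/8
Tr(M) = -3/7 + 3/2 + -7/4 + 9/8
Computing step by step:
After adding M[1,1]: -3/7
After adding M[2,2]: 15/14
After adding M[3,3]: -19/28
After adding M[4,4]: 25/56
Tr(M) = 25/56

25/56


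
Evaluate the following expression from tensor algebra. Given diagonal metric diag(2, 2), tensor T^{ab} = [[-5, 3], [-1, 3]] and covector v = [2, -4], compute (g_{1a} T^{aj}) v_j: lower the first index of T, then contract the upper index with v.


Step 1: lower the first index. For a diagonal metric, g_{ia} T^{aj} = g_{ii} T^{ij} (no sum on i).
g_{11} = 2
S_1{}^1 = 2 * T^{11} = 2 * -5 = -10
S_1{}^2 = 2 * T^{12} = 2 * 3 = 6
Step 2: contract S_1{}^j with v_j.
S_1{}^1 * v_1 = -10 * 2 = -20
S_1{}^2 * v_2 = 6 * -4 = -24
Result = -20 + -24 = -44

-44


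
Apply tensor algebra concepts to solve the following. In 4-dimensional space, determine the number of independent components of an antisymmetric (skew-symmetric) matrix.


An antisymmetric rank-2 tensor satisfies A_{ij} = -A_{ji}, so diagonal entries are zero.
The independent components are the upper-triangular entries: C(n, 2) = n(n-1)/2.
n = 4
C(4, 2) = 4 * 3 / 2 = 12 / 2 = 6

6


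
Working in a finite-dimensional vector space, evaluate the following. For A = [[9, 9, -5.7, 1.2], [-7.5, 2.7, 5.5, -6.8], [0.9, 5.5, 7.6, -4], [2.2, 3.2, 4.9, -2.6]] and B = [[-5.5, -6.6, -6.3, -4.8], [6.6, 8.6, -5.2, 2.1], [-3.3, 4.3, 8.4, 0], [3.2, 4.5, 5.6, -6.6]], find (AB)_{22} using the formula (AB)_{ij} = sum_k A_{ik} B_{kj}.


(AB)_{ij} = sum_k A_{ik} B_{kj}.
For i=2, j=2:
A_{21} * B_{12} = -7.5 * -6.6 = 49.5
A_{22} * B_{22} = 2.7 * 8.6 = 23.22
A_{23} * B_{32} = 5.5 * 4.3 = 23.65
A_{24} * B_{42} = -6.8 * 4.5 = -30.6
Sum = 49.5 + 23.22 + 23.65 + -30.6 = 65.77

65.77


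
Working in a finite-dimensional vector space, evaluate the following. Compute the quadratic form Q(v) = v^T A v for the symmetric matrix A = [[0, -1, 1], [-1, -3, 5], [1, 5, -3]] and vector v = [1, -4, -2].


First compute Av:
(Av)_1 = 0*1 + -1*-4 + 1*-2 = 2
(Av)_2 = -1*1 + -3*-4 + 5*-2 = 1
(Av)_3 = 1*1 + 5*-4 + -3*-2 = -13
Av = [2, 1, -13]
Then v^T (Av) = 1*2 + -4*1 + -2*-13
= 2 + -4 + 26 = 24

24


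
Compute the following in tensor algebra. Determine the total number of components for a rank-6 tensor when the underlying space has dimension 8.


The number of components of a rank-r tensor in d dimensions is d^r.
Here d = 8 and r = 6.
8^6 = 262144

262144


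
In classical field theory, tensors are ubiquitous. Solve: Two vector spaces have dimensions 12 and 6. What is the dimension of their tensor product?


The dimension of a tensor product is the product of dimensions.
dim(V) = 12, dim(W) = 6
dim(V (x) W) = 12 * 6 = 72

72


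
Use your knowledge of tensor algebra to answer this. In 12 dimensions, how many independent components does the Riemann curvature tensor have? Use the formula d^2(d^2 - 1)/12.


The Riemann tensor in d dimensions has d^2(d^2 - 1)/12 independent components.
d = 12, so d^2 = 144
d^2 - 1 = 143
d^2(d^2 - 1) = 144 * 143 = 20592
Divide by 12: 20592 / 12 = 1716

1716


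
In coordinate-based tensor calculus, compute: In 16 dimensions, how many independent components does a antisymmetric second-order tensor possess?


A antisymmetric rank-2 tensor in d dimensions has d(d-1)/2 independent components.
d = 16
d(d-1)/2 = 16 * 15 / 2 = 240 / 2 = 120

120


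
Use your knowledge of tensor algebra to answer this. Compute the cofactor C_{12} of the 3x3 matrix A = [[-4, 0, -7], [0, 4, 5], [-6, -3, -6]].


To find cofactor C_{12}, delete row 1 and column 2.
The resulting 2x2 submatrix is: [[0, 5], [-6, -6]]
Minor M_{12} = 0*-6 - 5*-6
  = 0 - -30 = 30
Sign = (-1)^(1+2) = (-1)^3 = -1
Cofactor C_{12} = -1 * 30 = -30

-30


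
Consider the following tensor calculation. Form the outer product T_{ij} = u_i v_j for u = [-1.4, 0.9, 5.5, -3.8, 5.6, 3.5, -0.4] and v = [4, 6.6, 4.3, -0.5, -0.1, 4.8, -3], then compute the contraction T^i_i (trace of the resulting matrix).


The outer product gives T_{ij} = u_i v_j.
The trace (contraction) is Tr(T) = sum_i T_{ii} = sum_i u_i v_i.
Diagonal entries:
T_{11} = u_1 * v_1 = -1.4 * 4 = -5.6
T_{22} = u_2 * v_2 = 0.9 * 6.6 = 5.94
T_{33} = u_3 * v_3 = 5.5 * 4.3 = 23.65
T_{44} = u_4 * v_4 = -3.8 * -0.5 = 1.9
T_{55} = u_5 * v_5 = 5.6 * -0.1 = -0.56
T_{66} = u_6 * v_6 = 3.5 * 4.8 = 16.8
T_{77} = u_7 * v_7 = -0.4 * -3 = 1.2
Tr(T) = -5.6 + 5.94 + 23.65 + 1.9 + -0.56 + 16.8 + 1.2 = 43.33

43.33


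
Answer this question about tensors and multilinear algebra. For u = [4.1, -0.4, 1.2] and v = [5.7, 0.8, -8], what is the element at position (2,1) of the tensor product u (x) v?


The outer product entry T_{ij} = u_i * v_j.
We need i=2, j=1.
u_2 = -0.4, v_1 = 5.7
T_{2,1} = -0.4 * 5.7 = -2.28

-2.28


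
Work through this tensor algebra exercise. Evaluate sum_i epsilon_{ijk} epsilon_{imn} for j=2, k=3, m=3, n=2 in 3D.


Using the identity: epsilon_{ijk} epsilon_{imn} = delta_{jm} delta_{kn} - delta_{jn} delta_{km}.
delta_{23} = 0
delta_{32} = 0
delta_{22} = 1
delta_{33} = 1
Result = 0 * 0 - 1 * 1 = 0 - 1 = -1

-1


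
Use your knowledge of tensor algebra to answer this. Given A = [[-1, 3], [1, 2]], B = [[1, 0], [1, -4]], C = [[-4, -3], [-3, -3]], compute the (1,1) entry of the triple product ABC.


(ABC)_{11} = sum_m (AB)_{1m} C_{m1}. First compute row 1 of AB.
(AB)_{11} = -1*1 + 3*1 = 2
(AB)_{12} = -1*0 + 3*-4 = -12
Now contract with column 1 of C:
(AB)_{11} * C_{11} = 2 * -4 = -8
(AB)_{12} * C_{21} = -12 * -3 = 36
(ABC)_{11} = -8 + 36 = 28

28


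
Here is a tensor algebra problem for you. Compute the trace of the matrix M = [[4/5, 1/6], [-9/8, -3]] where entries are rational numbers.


The trace is the sum of diagonal entries.
Diagonal: M[1,1] = 4/5, M[2,2] = -3
Tr(M) = 4/5 + -3
Computing step by step:
After adding M[1,1]: 4/5
After adding M[2,2]: -11/5
Tr(M) = -11/5

-11/5


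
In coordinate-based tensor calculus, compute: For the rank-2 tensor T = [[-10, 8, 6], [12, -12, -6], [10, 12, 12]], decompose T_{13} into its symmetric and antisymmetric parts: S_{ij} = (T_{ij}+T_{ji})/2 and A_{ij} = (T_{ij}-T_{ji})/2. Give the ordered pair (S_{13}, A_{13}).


T_{13} = 6
T_{31} = 10
S_{13} = (6 + 10)/2 = 16/2 = 8
A_{13} = (6 - 10)/2 = -4/2 = -2
Check: S + A = 8 + -2 = 6 = T_{13}.

(8, -2)


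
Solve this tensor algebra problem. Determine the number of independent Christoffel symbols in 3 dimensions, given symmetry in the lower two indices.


Christoffel symbols Gamma^k_{ij} are symmetric in i,j, so there are d * d(d+1)/2 independent symbols.
d = 3
d(d+1)/2 = 3 * 4 / 2 = 6
Total = 3 * 6 = 18

18


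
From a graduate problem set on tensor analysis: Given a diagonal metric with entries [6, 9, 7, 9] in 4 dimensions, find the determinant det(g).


For a diagonal metric, the determinant is the product of diagonal entries.
Diagonal entries: 6, 9, 7, 9
det(g) = 6 * 9 * 7 * 9 = 3402

3402


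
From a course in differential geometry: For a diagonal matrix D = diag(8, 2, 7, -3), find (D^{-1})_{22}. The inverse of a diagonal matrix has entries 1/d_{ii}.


For a diagonal matrix, the inverse has entries (D^{-1})_{ii} = 1/d_{ii}.
The diagonal entries are: d_{11} = 8, d_{22} = 2, d_{33} = 7, d_{44} = -3
We need (D^{-1})_{22} = 1/d_{22} = 1/2 = 1/2

1/2


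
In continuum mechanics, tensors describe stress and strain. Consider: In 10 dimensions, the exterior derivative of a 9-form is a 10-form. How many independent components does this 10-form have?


The exterior derivative of a p-form is a (p+1)-form.
Its number of independent components is C(n, p+1).
n = 10, p+1 = 10
C(10, 10) = 1

1


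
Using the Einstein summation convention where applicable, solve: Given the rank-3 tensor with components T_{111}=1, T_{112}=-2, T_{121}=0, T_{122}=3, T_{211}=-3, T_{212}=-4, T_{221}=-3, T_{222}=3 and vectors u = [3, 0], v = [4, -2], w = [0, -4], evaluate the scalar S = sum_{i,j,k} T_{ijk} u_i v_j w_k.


S = sum over i,j,k of T_{ijk} u_i v_j w_k. Expanding all 8 terms:
T_{111}*u_1*v_1*w_1 = 1*3*4*0 = 0  (running total: 0)
T_{112}*u_1*v_1*w_2 = -2*3*4*-4 = 96  (running total: 96)
T_{121}*u_1*v_2*w_1 = 0*3*-2*0 = 0  (running total: 96)
T_{122}*u_1*v_2*w_2 = 3*3*-2*-4 = 72  (running total: 168)
T_{211}*u_2*v_1*w_1 = -3*0*4*0 = 0  (running total: 168)
T_{212}*u_2*v_1*w_2 = -4*0*4*-4 = 0  (running total: 168)
T_{221}*u_2*v_2*w_1 = -3*0*-2*0 = 0  (running total: 168)
T_{222}*u_2*v_2*w_2 = 3*0*-2*-4 = 0  (running total: 168)
S = 168

168


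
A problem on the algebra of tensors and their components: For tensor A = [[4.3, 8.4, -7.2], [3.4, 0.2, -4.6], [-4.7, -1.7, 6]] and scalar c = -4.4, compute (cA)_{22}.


Scalar multiplication: (cA)_{ij} = c * A_{ij}.
c = -4.4
A_{22} = 0.2
(cA)_{22} = -4.4 * 0.2 = -0.88

-0.88


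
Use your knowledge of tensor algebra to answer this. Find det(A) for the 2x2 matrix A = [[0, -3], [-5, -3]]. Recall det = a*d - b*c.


For a 2x2 matrix [[a, b], [c, d]], det = a*d - b*c.
a = 0, b = -3, c = -5, d = -3
a*d = 0 * -3 = 0
b*c = -3 * -5 = 15
det = 0 - 15 = -15

-15


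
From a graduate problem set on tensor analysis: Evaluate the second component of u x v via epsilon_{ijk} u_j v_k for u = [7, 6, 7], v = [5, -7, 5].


(u x v)_2 = sum_{j,k} epsilon_{2jk} u_j v_k. Only permutations of (1,2,3) contribute; the two non-zero terms are:
eps_{213} u_1 v_3 = -1 * 7 * 5 = -35
eps_{231} u_3 v_1 = 1 * 7 * 5 = 35
(u x v)_2 = 0

0


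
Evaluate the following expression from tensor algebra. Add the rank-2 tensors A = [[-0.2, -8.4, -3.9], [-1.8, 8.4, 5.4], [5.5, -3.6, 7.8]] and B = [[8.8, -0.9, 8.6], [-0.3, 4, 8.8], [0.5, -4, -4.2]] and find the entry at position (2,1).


Tensor addition is component-wise: (A + B)_{ij} = A_{ij} + B_{ij}.
A_{21} = -1.8
B_{21} = -0.3
(A + B)_{21} = -1.8 + -0.3 = -2.1

-2.1


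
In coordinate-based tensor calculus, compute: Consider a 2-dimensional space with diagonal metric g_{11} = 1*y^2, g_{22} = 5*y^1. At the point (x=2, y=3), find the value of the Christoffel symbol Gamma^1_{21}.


For a diagonal metric, Gamma^k_{ij} = (1/2) g^{kk} (dg_{ik}/dx_j + dg_{jk}/dx_i - dg_{ij}/dx_k).
The metric is diagonal, so g_{ab} = 0 for a != b.
At the given point: g_{11} = 9, g_{22} = 15
g^{11} = 1/9
dg_{21}/dx_1 = 0 (off-diagonal)
dg_{11}/dx_2 = dg_{11}/dx_2 = 6
dg_{21}/dx_1 = 0 (off-diagonal)
Numerator = 0 + 6 - 0 = 6
Gamma^1_{21} = 6 / (2 * 9) = 1/3

1/3


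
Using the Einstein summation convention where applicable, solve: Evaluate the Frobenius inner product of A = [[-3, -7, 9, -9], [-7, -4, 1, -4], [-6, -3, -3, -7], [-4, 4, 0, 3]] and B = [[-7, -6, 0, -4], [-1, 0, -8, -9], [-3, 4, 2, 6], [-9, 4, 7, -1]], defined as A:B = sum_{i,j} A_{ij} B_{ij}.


A:B = sum over all i,j of A_{ij} * B_{ij}.
Row 1: -3*-7=21, -7*-6=42, 9*0=0, -9*-4=36 => row sum = 99
Row 2: -7*-1=7, -4*0=0, 1*-8=-8, -4*-9=36 => row sum = 35
Row 3: -6*-3=18, -3*4=-12, -3*2=-6, -7*6=-42 => row sum = -42
Row 4: -4*-9=36, 4*4=16, 0*7=0, 3*-1=-3 => row sum = 49
Total = 99 + 35 + -42 + 49 = 141

141


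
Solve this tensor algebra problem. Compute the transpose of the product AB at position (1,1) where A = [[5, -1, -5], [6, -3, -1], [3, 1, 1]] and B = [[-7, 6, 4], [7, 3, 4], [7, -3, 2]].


(AB)^T_{ij} = (AB)_{ji} = sum_k A_{jk} B_{ki}.
For i=1, j=1 we need (AB)_{11}:
A_{11} * B_{11} = 5 * -7 = -35
A_{12} * B_{21} = -1 * 7 = -7
A_{13} * B_{31} = -5 * 7 = -35
Sum = -35 + -7 + -35 = -77

-77


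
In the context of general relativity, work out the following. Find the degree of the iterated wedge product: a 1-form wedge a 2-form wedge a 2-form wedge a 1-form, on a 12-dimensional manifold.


The degree of a wedge product is the sum of the degrees of the individual forms.
Degrees: 1, 2, 2, 1
Total degree = 1 + 2 + 2 + 1 = 6

6


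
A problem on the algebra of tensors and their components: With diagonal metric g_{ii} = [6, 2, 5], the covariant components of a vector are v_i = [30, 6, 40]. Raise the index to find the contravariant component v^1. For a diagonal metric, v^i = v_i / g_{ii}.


To raise an index with a diagonal metric: v^i = v_i / g_{ii}.
For index 1: v_1 = 30, g_{11} = 6
v^1 = 30 / 6 = 5

5


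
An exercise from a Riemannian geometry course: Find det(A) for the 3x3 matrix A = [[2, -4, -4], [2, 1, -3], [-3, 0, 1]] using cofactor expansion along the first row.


Expanding along the first row, det(A) = a11*M_11 - a12*M_12 + a13*M_13, where M_1j is the (1,j) minor.
Minor M_11 = 1*1 - -3*0 = 1
Minor M_12 = 2*1 - -3*-3 = -7
Minor M_13 = 2*0 - 1*-3 = 3
det = 2*(1) - -4*(-7) + -4*(3)
    = 2 - 28 + -12
    = -38

-38


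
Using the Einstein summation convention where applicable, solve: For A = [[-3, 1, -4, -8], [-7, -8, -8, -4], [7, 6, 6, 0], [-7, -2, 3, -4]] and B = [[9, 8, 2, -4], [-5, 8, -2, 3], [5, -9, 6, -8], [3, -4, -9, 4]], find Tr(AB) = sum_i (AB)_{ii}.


Tr(AB) = sum_i (AB)_{ii} where (AB)_{ii} = sum_k A_{ik} B_{ki}.
(AB)_{11} = -3*9 + 1*-5 + -4*5 + -8*3 = -76
(AB)_{22} = -7*8 + -8*8 + -8*-9 + -4*-4 = -32
(AB)_{33} = 7*2 + 6*-2 + 6*6 + 0*-9 = 38
(AB)_{44} = -7*-4 + -2*3 + 3*-8 + -4*4 = -18
Tr(AB) = -76 + -32 + 38 + -18 = -88

-88


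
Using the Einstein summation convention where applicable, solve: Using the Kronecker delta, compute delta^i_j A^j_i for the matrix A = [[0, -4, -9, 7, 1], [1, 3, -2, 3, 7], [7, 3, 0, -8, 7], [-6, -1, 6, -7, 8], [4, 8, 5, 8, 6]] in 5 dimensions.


The contraction (trace) of a rank-2 tensor is the sum of its diagonal elements.
Diagonal entries: A[1,1] = 0, A[2,2] = 3, A[3,3] = 0, A[4,4] = -7, A[5,5] = 6
Tr(A) = 0 + 3 + 0 + -7 + 6 = 2

2


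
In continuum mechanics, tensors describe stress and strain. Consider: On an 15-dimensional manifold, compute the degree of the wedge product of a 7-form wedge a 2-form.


The degree of a wedge product is the sum of the degrees of the individual forms.
Degrees: 7, 2
Total degree = 7 + 2 = 9

9


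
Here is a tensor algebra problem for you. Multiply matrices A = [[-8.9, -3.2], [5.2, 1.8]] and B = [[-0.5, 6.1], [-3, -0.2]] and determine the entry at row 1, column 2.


(AB)_{ij} = sum_k A_{ik} B_{kj}.
For i=1, j=2:
A_{11} * B_{12} = -8.9 * 6.1 = -54.29
A_{12} * B_{22} = -3.2 * -0.2 = 0.64
Sum = -54.29 + 0.64 = -53.65

-53.65


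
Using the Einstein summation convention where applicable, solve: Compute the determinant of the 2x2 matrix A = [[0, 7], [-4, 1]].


For a 2x2 matrix [[a, b], [c, d]], det = a*d - b*c.
a = 0, b = 7, c = -4, d = 1
a*d = 0 * 1 = 0
b*c = 7 * -4 = -28
det = 0 - -28 = 28

28


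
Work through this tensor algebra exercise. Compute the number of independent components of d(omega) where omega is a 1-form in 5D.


The exterior derivative of a p-form is a (p+1)-form.
Its number of independent components is C(n, p+1).
n = 5, p+1 = 2
C(5, 2) = 10

10


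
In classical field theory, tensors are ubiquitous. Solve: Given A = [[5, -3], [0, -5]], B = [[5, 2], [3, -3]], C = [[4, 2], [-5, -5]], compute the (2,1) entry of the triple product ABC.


(ABC)_{21} = sum_m (AB)_{2m} C_{m1}. First compute row 2 of AB.
(AB)_{21} = 0*5 + -5*3 = -15
(AB)_{22} = 0*2 + -5*-3 = 15
Now contract with column 1 of C:
(AB)_{21} * C_{11} = -15 * 4 = -60
(AB)_{22} * C_{21} = 15 * -5 = -75
(ABC)_{21} = -60 + -75 = -135

-135


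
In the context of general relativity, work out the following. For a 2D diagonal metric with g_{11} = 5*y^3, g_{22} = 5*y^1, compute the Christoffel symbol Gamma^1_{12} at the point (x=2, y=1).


For a diagonal metric, Gamma^k_{ij} = (1/2) g^{kk} (dg_{ik}/dx_j + dg_{jk}/dx_i - dg_{ij}/dx_k).
The metric is diagonal, so g_{ab} = 0 for a != b.
At the given point: g_{11} = 5, g_{22} = 5
g^{11} = 1/5
dg_{11}/dx_2 = dg_{11}/dx_2 = 15
dg_{21}/dx_1 = 0 (off-diagonal)
dg_{12}/dx_1 = 0 (off-diagonal)
Numerator = 15 + 0 - 0 = 15
Gamma^1_{12} = 15 / (2 * 5) = 3/2

3/2


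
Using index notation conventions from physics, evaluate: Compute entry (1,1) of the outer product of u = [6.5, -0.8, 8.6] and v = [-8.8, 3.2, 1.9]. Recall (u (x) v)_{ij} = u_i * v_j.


The outer product entry T_{ij} = u_i * v_j.
We need i=1, j=1.
u_1 = 6.5, v_1 = -8.8
T_{1,1} = 6.5 * -8.8 = -57.2

-57.2


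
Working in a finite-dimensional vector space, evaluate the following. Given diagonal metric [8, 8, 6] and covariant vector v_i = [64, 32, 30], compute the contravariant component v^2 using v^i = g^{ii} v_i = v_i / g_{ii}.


To raise an index with a diagonal metric: v^i = v_i / g_{ii}.
For index 2: v_2 = 32, g_{22} = 8
v^2 = 32 / 8 = 4

4


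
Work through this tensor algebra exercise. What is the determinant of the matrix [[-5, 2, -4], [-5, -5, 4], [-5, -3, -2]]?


Expanding along the first row, det(A) = a11*M_11 - a12*M_12 + a13*M_13, where M_1j is the (1,j) minor.
Minor M_11 = -5*-2 - 4*-3 = 22
Minor M_12 = -5*-2 - 4*-5 = 30
Minor M_13 = -5*-3 - -5*-5 = -10
det = -5*(22) - 2*(30) + -4*(-10)
    = -110 - 60 + 40
    = -130

-130


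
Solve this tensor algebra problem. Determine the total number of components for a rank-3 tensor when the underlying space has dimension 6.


The number of components of a rank-r tensor in d dimensions is d^r.
Here d = 6 and r = 3.
6^3 = 216

216


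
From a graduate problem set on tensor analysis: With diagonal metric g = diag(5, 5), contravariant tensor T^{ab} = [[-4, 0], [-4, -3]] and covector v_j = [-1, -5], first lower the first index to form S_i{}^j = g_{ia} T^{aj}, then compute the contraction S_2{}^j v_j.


Step 1: lower the first index. For a diagonal metric, g_{ia} T^{aj} = g_{ii} T^{ij} (no sum on i).
g_{22} = 5
S_2{}^1 = 5 * T^{21} = 5 * -4 = -20
S_2{}^2 = 5 * T^{22} = 5 * -3 = -15
Step 2: contract S_2{}^j with v_j.
S_2{}^1 * v_1 = -20 * -1 = 20
S_2{}^2 * v_2 = -15 * -5 = 75
Result = 20 + 75 = 95

95


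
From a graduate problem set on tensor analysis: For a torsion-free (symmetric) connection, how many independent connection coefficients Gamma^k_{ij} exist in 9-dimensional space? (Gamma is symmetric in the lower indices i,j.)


Christoffel symbols Gamma^k_{ij} are symmetric in i,j, so there are d * d(d+1)/2 independent symbols.
d = 9
d(d+1)/2 = 9 * 10 / 2 = 45
Total = 9 * 45 = 405

405


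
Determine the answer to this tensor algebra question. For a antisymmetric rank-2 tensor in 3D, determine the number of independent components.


A antisymmetric rank-2 tensor in d dimensions has d(d-1)/2 independent components.
d = 3
d(d-1)/2 = 3 * 2 / 2 = 6 / 2 = 3

3


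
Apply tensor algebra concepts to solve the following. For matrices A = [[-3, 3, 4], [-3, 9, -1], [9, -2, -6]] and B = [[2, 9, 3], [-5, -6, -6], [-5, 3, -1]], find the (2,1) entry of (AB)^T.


(AB)^T_{ij} = (AB)_{ji} = sum_k A_{jk} B_{ki}.
For i=2, j=1 we need (AB)_{12}:
A_{11} * B_{12} = -3 * 9 = -27
A_{12} * B_{22} = 3 * -6 = -18
A_{13} * B_{32} = 4 * 3 = 12
Sum = -27 + -18 + 12 = -33

-33


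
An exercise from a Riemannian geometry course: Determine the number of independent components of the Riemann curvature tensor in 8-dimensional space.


The Riemann tensor in d dimensions has d^2(d^2 - 1)/12 independent components.
d = 8, so d^2 = 64
d^2 - 1 = 63
d^2(d^2 - 1) = 64 * 63 = 4032
Divide by 12: 4032 / 12 = 336

336


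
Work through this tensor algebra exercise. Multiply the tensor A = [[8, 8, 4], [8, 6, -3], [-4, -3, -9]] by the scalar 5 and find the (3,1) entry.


Scalar multiplication: (cA)_{ij} = c * A_{ij}.
c = 5
A_{31} = -4
(cA)_{31} = 5 * -4 = -20

-20


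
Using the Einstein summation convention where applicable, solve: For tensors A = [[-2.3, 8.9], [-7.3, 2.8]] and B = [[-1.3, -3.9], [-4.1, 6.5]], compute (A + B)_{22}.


Tensor addition is component-wise: (A + B)_{ij} = A_{ij} + B_{ij}.
A_{22} = 2.8
B_{22} = 6.5
(A + B)_{22} = 2.8 + 6.5 = 9.3

9.3


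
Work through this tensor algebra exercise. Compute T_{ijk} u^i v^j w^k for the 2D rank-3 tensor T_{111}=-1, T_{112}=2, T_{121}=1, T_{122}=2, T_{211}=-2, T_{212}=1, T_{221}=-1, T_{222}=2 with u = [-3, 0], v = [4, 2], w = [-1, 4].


S = sum over i,j,k of T_{ijk} u_i v_j w_k. Expanding all 8 terms:
T_{111}*u_1*v_1*w_1 = -1*-3*4*-1 = -12  (running total: -12)
T_{112}*u_1*v_1*w_2 = 2*-3*4*4 = -96  (running total: -108)
T_{121}*u_1*v_2*w_1 = 1*-3*2*-1 = 6  (running total: -102)
T_{122}*u_1*v_2*w_2 = 2*-3*2*4 = -48  (running total: -150)
T_{211}*u_2*v_1*w_1 = -2*0*4*-1 = 0  (running total: -150)
T_{212}*u_2*v_1*w_2 = 1*0*4*4 = 0  (running total: -150)
T_{221}*u_2*v_2*w_1 = -1*0*2*-1 = 0  (running total: -150)
T_{222}*u_2*v_2*w_2 = 2*0*2*4 = 0  (running total: -150)
S = -150

-150


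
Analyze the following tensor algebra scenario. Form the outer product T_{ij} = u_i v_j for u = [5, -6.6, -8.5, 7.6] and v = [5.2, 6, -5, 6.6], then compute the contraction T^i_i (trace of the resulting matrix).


The outer product gives T_{ij} = u_i v_j.
The trace (contraction) is Tr(T) = sum_i T_{ii} = sum_i u_i v_i.
Diagonal entries:
T_{11} = u_1 * v_1 = 5 * 5.2 = 26
T_{22} = u_2 * v_2 = -6.6 * 6 = -39.6
T_{33} = u_3 * v_3 = -8.5 * -5 = 42.5
T_{44} = u_4 * v_4 = 7.6 * 6.6 = 50.16
Tr(T) = 26 + -39.6 + 42.5 + 50.16 = 79.06

79.06


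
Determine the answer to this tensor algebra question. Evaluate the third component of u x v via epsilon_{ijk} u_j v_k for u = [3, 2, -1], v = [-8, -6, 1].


(u x v)_3 = sum_{j,k} epsilon_{3jk} u_j v_k. Only permutations of (1,2,3) contribute; the two non-zero terms are:
eps_{312} u_1 v_2 = 1 * 3 * -6 = -18
eps_{321} u_2 v_1 = -1 * 2 * -8 = 16
(u x v)_3 = -2

-2


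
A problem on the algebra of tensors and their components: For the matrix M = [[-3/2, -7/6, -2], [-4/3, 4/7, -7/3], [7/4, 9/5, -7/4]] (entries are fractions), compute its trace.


The trace is the sum of diagonal entries.
Diagonal: M[1,1] = -3/2, M[2,2] = 4/7, M[3,3] = -7/4
Tr(M) = -3/2 + 4/7 + -7/4
Computing step by step:
After adding M[1,1]: -3/2
After adding M[2,2]: -13/14
After adding M[3,3]: -75/28
Tr(M) = -75/28

-75/28


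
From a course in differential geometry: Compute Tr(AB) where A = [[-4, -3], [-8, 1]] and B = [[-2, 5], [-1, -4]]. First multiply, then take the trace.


Tr(AB) = sum_i (AB)_{ii} where (AB)_{ii} = sum_k A_{ik} B_{ki}.
(AB)_{11} = -4*-2 + -3*-1 = 11
(AB)_{22} = -8*5 + 1*-4 = -44
Tr(AB) = 11 + -44 = -33

-33


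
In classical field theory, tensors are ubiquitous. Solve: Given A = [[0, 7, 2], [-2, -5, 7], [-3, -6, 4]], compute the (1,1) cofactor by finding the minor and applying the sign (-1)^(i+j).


To find cofactor C_{11}, delete row 1 and column 1.
The resulting 2x2 submatrix is: [[-5, 7], [-6, 4]]
Minor M_{11} = -5*4 - 7*-6
  = -20 - -42 = 22
Sign = (-1)^(1+1) = (-1)^2 = 1
Cofactor C_{11} = 1 * 22 = 22

22


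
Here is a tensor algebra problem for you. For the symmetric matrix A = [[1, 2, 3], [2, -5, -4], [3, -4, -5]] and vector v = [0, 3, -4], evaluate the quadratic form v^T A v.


First compute Av:
(Av)_1 = 1*0 + 2*3 + 3*-4 = -6
(Av)_2 = 2*0 + -5*3 + -4*-4 = 1
(Av)_3 = 3*0 + -4*3 + -5*-4 = 8
Av = [-6, 1, 8]
Then v^T (Av) = 0*-6 + 3*1 + -4*8
= 0 + 3 + -32 = -29

-29


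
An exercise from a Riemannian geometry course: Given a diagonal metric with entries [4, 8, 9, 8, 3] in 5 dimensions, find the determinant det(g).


For a diagonal metric, the determinant is the product of diagonal entries.
Diagonal entries: 4, 8, 9, 8, 3
det(g) = 4 * 8 * 9 * 8 * 3 = 6912

6912


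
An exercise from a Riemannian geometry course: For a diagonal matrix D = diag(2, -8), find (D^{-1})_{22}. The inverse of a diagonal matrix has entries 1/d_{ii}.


For a diagonal matrix, the inverse has entries (D^{-1})_{ii} = 1/d_{ii}.
The diagonal entries are: d_{11} = 2, d_{22} = -8
We need (D^{-1})_{22} = 1/d_{22} = 1/-8 = -1/8

-1/8


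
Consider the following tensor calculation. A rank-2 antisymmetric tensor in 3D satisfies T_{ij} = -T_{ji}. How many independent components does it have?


An antisymmetric rank-2 tensor satisfies A_{ij} = -A_{ji}, so diagonal entries are zero.
The independent components are the upper-triangular entries: C(n, 2) = n(n-1)/2.
n = 3
C(3, 2) = 3 * 2 / 2 = 6 / 2 = 3

3


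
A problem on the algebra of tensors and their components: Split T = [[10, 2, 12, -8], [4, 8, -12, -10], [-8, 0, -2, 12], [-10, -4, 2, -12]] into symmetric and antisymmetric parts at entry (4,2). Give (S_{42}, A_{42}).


T_{42} = -4
T_{24} = -10
S_{42} = (-4 + -10)/2 = -14/2 = -7
A_{42} = (-4 - -10)/2 = 6/2 = 3
Check: S + A = -7 + 3 = -4 = T_{42}.

(-7, 3)


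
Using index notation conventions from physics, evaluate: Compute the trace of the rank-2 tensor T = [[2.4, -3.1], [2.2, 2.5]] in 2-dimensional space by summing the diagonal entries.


The contraction (trace) of a rank-2 tensor is the sum of its diagonal elements.
Diagonal entries: A[1,1] = 2.4, A[2,2] = 2.5
Tr(A) = 2.4 + 2.5 = 4.9

4.9


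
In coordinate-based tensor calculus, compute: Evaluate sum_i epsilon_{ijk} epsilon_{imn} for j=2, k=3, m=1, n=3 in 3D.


Using the identity: epsilon_{ijk} epsilon_{imn} = delta_{jm} delta_{kn} - delta_{jn} delta_{km}.
delta_{21} = 0
delta_{33} = 1
delta_{23} = 0
delta_{31} = 0
Result = 0 * 1 - 0 * 0 = 0 - 0 = 0

0


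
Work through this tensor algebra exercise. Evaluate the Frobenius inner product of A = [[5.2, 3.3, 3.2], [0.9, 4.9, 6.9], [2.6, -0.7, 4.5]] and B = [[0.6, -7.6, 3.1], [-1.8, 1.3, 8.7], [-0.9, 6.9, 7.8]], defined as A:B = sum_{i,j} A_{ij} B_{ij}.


A:B = sum over all i,j of A_{ij} * B_{ij}.
Row 1: 5.2*0.6=3.12, 3.3*-7.6=-25.08, 3.2*3.1=9.92 => row sum = -12.04
Row 2: 0.9*-1.8=-1.62, 4.9*1.3=6.37, 6.9*8.7=60.03 => row sum = 64.78
Row 3: 2.6*-0.9=-2.34, -0.7*6.9=-4.83, 4.5*7.8=35.1 => row sum = 27.93
Total = -12.04 + 64.78 + 27.93 = 80.67

80.67


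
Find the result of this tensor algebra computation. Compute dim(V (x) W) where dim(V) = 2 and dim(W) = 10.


The dimension of a tensor product is the product of dimensions.
dim(V) = 2, dim(W) = 10
dim(V (x) W) = 2 * 10 = 20

20


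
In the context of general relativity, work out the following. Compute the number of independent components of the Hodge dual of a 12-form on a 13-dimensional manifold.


The Hodge dual of a p-form on an n-dimensional manifold is an (n-p)-form.
n = 13, p = 12, so dual degree = 13 - 12 = 1
The number of components is C(n, n-p) = C(13, 1) = 13

13


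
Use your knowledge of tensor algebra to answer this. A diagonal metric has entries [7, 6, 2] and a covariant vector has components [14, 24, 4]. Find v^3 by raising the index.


To raise an index with a diagonal metric: v^i = v_i / g_{ii}.
For index 3: v_3 = 4, g_{33} = 2
v^3 = 4 / 2 = 2

2


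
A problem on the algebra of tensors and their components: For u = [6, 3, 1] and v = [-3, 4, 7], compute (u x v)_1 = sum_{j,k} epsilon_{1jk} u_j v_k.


(u x v)_1 = sum_{j,k} epsilon_{1jk} u_j v_k. Only permutations of (1,2,3) contribute; the two non-zero terms are:
eps_{123} u_2 v_3 = 1 * 3 * 7 = 21
eps_{132} u_3 v_2 = -1 * 1 * 4 = -4
(u x v)_1 = 17

17


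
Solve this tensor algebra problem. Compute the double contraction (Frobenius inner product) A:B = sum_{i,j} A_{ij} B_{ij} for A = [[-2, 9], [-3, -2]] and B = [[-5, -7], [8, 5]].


A:B = sum over all i,j of A_{ij} * B_{ij}.
Row 1: -2*-5=10, 9*-7=-63 => row sum = -53
Row 2: -3*8=-24, -2*5=-10 => row sum = -34
Total = -53 + -34 = -87

-87


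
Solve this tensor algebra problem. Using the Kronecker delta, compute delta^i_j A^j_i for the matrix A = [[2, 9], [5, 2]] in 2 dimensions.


The contraction (trace) of a rank-2 tensor is the sum of its diagonal elements.
Diagonal entries: A[1,1] = 2, A[2,2] = 2
Tr(A) = 2 + 2 = 4

4


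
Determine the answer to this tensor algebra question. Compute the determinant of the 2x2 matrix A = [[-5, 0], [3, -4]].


For a 2x2 matrix [[a, b], [c, d]], det = a*d - b*c.
a = -5, b = 0, c = 3, d = -4
a*d = -5 * -4 = 20
b*c = 0 * 3 = 0
det = 20 - 0 = 20

20


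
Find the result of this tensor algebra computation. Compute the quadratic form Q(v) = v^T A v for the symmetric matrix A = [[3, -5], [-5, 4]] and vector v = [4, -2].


First compute Av:
(Av)_1 = 3*4 + -5*-2 = 22
(Av)_2 = -5*4 + 4*-2 = -28
Av = [22, -28]
Then v^T (Av) = 4*22 + -2*-28
= 88 + 56 = 144

144


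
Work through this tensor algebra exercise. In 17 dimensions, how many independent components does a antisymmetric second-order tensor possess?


A antisymmetric rank-2 tensor in d dimensions has d(d-1)/2 independent components.
d = 17
d(d-1)/2 = 17 * 16 / 2 = 272 / 2 = 136

136


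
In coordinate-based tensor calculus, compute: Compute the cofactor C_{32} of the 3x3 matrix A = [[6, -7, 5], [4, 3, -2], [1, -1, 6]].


To find cofactor C_{32}, delete row 3 and column 2.
The resulting 2x2 submatrix is: [[6, 5], [4, -2]]
Minor M_{32} = 6*-2 - 5*4
  = -12 - 20 = -32
Sign = (-1)^(3+2) = (-1)^5 = -1
Cofactor C_{32} = -1 * -32 = 32

32


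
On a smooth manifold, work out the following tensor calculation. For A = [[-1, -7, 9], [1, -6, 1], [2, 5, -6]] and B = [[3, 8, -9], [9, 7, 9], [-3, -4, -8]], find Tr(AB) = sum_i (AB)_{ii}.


Tr(AB) = sum_i (AB)_{ii} where (AB)_{ii} = sum_k A_{ik} B_{ki}.
(AB)_{11} = -1*3 + -7*9 + 9*-3 = -93
(AB)_{22} = 1*8 + -6*7 + 1*-4 = -38
(AB)_{33} = 2*-9 + 5*9 + -6*-8 = 75
Tr(AB) = -93 + -38 + 75 = -56

-56


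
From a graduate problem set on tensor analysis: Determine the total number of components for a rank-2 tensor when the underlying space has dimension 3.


The number of components of a rank-r tensor in d dimensions is d^r.
Here d = 3 and r = 2.
3^2 = 9

9


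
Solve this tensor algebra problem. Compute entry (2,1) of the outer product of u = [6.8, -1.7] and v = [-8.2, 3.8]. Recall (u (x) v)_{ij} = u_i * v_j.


The outer product entry T_{ij} = u_i * v_j.
We need i=2, j=1.
u_2 = -1.7, v_1 = -8.2
T_{2,1} = -1.7 * -8.2 = 13.94

13.94


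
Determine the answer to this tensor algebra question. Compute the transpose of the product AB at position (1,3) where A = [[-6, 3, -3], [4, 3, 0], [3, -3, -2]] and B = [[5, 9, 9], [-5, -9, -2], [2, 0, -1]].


(AB)^T_{ij} = (AB)_{ji} = sum_k A_{jk} B_{ki}.
For i=1, j=3 we need (AB)_{31}:
A_{31} * B_{11} = 3 * 5 = 15
A_{32} * B_{21} = -3 * -5 = 15
A_{33} * B_{31} = -2 * 2 = -4
Sum = 15 + 15 + -4 = 26

26


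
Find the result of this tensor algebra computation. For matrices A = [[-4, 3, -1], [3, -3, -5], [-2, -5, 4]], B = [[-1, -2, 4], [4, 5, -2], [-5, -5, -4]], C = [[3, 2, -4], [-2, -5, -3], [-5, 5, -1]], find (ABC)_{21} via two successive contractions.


(ABC)_{21} = sum_m (AB)_{2m} C_{m1}. First compute row 2 of AB.
(AB)_{21} = 3*-1 + -3*4 + -5*-5 = 10
(AB)_{22} = 3*-2 + -3*5 + -5*-5 = 4
(AB)_{23} = 3*4 + -3*-2 + -5*-4 = 38
Now contract with column 1 of C:
(AB)_{21} * C_{11} = 10 * 3 = 30
(AB)_{22} * C_{21} = 4 * -2 = -8
(AB)_{23} * C_{31} = 38 * -5 = -190
(ABC)_{21} = 30 + -8 + -190 = -168

-168


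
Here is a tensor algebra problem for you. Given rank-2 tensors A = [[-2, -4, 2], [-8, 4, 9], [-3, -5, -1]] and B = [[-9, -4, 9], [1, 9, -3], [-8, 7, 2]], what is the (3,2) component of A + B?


Tensor addition is component-wise: (A + B)_{ij} = A_{ij} + B_{ij}.
A_{32} = -5
B_{32} = 7
(A + B)_{32} = -5 + 7 = 2

2


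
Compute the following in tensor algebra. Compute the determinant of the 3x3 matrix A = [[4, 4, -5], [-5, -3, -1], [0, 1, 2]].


Expanding along the first row, det(A) = a11*M_11 - a12*M_12 + a13*M_13, where M_1j is the (1,j) minor.
Minor M_11 = -3*2 - -1*1 = -5
Minor M_12 = -5*2 - -1*0 = -10
Minor M_13 = -5*1 - -3*0 = -5
det = 4*(-5) - 4*(-10) + -5*(-5)
    = -20 - -40 + 25
    = 45

45


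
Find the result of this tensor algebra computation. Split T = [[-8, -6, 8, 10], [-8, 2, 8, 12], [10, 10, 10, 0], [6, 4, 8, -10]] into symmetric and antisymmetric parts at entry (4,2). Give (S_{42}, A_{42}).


T_{42} = 4
T_{24} = 12
S_{42} = (4 + 12)/2 = 16/2 = 8
A_{42} = (4 - 12)/2 = -8/2 = -4
Check: S + A = 8 + -4 = 4 = T_{42}.

(8, -4)


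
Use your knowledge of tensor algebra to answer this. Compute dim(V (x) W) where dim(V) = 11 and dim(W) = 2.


The dimension of a tensor product is the product of dimensions.
dim(V) = 11, dim(W) = 2
dim(V (x) W) = 11 * 2 = 22

22


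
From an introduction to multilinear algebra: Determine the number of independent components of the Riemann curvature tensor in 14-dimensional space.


The Riemann tensor in d dimensions has d^2(d^2 - 1)/12 independent components.
d = 14, so d^2 = 196
d^2 - 1 = 195
d^2(d^2 - 1) = 196 * 195 = 38220
Divide by 12: 38220 / 12 = 3185

3185


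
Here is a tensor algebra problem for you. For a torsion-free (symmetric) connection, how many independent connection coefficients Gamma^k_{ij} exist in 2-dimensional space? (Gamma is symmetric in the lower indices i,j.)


Christoffel symbols Gamma^k_{ij} are symmetric in i,j, so there are d * d(d+1)/2 independent symbols.
d = 2
d(d+1)/2 = 2 * 3 / 2 = 3
Total = 2 * 3 = 6

6


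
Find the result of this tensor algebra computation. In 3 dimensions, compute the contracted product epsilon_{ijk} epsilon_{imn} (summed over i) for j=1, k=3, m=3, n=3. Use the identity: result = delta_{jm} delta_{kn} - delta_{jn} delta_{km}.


Using the identity: epsilon_{ijk} epsilon_{imn} = delta_{jm} delta_{kn} - delta_{jn} delta_{km}.
delta_{13} = 0
delta_{33} = 1
delta_{13} = 0
delta_{33} = 1
Result = 0 * 1 - 0 * 1 = 0 - 0 = 0

0


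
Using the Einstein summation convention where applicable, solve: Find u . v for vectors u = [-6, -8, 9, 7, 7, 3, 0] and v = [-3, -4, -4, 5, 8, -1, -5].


The inner product u . v = sum of u_i * v_i.
Term-by-term: -6 * -3, -8 * -4, 9 * -4, 7 * 5, 7 * 8, 3 * -1, 0 * -5
Products: 18, 32, -36, 35, 56, -3, 0
Sum = 18 + 32 + -36 + 35 + 56 + -3 + 0 = 102

102


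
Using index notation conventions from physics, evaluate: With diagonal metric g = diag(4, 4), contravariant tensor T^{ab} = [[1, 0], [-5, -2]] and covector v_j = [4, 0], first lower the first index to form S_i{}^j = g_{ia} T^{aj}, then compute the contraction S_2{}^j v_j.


Step 1: lower the first index. For a diagonal metric, g_{ia} T^{aj} = g_{ii} T^{ij} (no sum on i).
g_{22} = 4
S_2{}^1 = 4 * T^{21} = 4 * -5 = -20
S_2{}^2 = 4 * T^{22} = 4 * -2 = -8
Step 2: contract S_2{}^j with v_j.
S_2{}^1 * v_1 = -20 * 4 = -80
S_2{}^2 * v_2 = -8 * 0 = 0
Result = -80 + 0 = -80

-80


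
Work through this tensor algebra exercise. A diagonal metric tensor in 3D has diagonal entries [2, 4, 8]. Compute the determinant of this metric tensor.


For a diagonal metric, the determinant is the product of diagonal entries.
Diagonal entries: 2, 4, 8
det(g) = 2 * 4 * 8 = 64

64
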